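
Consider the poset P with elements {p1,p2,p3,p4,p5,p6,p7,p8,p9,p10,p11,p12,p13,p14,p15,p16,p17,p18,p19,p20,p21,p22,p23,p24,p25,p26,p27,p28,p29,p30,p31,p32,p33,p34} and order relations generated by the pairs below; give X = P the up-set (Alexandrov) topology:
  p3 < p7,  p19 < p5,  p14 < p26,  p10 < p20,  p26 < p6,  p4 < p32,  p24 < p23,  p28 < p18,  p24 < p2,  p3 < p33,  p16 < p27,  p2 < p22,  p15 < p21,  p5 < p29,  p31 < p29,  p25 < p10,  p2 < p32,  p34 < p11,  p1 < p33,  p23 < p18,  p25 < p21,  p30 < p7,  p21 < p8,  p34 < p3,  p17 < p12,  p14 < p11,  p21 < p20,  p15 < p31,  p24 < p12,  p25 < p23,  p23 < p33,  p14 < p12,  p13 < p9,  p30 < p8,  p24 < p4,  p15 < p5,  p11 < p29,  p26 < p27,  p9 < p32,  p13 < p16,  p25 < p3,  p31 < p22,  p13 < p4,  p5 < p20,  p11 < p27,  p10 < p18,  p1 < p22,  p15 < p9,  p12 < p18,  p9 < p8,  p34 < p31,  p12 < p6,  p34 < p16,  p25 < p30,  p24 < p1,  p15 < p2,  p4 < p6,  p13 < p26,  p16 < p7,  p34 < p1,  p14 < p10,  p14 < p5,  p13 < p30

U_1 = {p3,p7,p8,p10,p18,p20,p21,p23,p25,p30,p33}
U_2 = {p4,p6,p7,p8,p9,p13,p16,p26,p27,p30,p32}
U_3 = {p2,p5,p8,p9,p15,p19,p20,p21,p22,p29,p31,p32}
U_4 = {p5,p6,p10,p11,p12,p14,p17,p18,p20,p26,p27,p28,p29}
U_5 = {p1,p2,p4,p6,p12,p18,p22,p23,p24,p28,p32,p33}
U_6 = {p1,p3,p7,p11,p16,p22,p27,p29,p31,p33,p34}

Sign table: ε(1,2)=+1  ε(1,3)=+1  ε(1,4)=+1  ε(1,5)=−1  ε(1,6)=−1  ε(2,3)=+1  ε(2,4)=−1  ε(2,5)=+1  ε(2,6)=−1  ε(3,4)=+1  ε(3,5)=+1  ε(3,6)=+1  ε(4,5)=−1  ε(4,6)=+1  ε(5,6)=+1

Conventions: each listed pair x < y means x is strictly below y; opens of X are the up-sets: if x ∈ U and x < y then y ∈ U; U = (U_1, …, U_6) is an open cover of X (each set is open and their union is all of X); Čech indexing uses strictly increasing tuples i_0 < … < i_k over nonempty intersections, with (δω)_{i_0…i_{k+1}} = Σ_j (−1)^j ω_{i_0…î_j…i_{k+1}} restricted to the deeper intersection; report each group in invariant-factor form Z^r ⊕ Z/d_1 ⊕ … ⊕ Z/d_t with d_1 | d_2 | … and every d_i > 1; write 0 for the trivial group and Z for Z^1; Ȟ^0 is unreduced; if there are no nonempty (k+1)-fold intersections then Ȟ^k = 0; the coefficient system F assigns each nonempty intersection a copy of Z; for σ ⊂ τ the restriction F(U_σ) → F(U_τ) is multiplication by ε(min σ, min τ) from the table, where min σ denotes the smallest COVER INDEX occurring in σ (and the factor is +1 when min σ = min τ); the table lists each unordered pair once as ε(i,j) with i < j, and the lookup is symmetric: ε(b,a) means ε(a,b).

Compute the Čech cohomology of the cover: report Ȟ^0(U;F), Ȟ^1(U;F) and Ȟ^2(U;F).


Ȟ^0 = 0, Ȟ^1 = Z/2, Ȟ^2 = Z

cover nerve:
  U12={p7,p8,p30} U13={p8,p20,p21} U14={p10,p18,p20} U15={p18,p23,p33} U16={p3,p7,p33} U23={p8,p9,p32} U24={p6,p26,p27} U25={p4,p6,p32} U26={p7,p16,p27} U34={p5,p20,p29} U35={p2,p22,p32} U36={p22,p29,p31} U45={p6,p12,p18,p28} U46={p11,p27,p29} U56={p1,p22,p33}
  U123={p8} U126={p7} U134={p20} U145={p18} U156={p33} U235={p32} U245={p6} U246={p27} U346={p29} U356={p22}
C dims 6,15,10; δ0: rk 6, SNF 1^5·2; δ1: rk 9, SNF 1^9
Ȟ^0: (6−6)−0=0 ⇒ 0
Ȟ^1: (15−9)−6=0 plus torsion [2] ⇒ Z/2
Ȟ^2: (10−0)−9=1 ⇒ Z


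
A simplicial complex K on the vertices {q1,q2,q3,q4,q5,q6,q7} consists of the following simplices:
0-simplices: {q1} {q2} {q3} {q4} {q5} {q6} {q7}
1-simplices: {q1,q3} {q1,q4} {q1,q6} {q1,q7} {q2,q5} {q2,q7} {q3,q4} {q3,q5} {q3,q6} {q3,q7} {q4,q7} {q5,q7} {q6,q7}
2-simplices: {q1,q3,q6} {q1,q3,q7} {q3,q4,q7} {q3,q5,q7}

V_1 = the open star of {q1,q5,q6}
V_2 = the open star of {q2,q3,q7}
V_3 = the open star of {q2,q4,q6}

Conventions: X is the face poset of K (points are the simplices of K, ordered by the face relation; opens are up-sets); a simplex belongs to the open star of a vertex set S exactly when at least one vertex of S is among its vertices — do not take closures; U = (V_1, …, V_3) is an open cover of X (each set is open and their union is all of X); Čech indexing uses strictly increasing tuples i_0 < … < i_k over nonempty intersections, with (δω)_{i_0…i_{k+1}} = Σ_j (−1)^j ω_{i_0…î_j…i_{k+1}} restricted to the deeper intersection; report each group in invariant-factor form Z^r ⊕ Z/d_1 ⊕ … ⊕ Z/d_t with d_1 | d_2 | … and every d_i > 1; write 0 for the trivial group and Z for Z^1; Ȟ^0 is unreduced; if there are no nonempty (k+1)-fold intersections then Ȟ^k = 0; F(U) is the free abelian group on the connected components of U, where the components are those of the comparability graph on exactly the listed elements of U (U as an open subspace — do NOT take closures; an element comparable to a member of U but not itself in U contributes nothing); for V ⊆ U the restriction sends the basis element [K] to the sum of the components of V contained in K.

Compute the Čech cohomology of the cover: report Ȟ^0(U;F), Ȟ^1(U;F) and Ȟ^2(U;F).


cover nerve:
  V1={{q1},{q5},{q6},{q1,q3},{q1,q4},{q1,q6},{q1,q7},{q2,q5},{q3,q5},{q3,q6},{q5,q7},{q6,q7},{q1,q3,q6},{q1,q3,q7},{q3,q5,q7}} V2={{q2},{q3},{q7},{q1,q3},{q1,q7},{q2,q5},{q2,q7},{q3,q4},{q3,q5},{q3,q6},{q3,q7},{q4,q7},{q5,q7},{q6,q7},{q1,q3,q6},{q1,q3,q7},{q3,q4,q7},{q3,q5,q7}} V3={{q2},{q4},{q6},{q1,q4},{q1,q6},{q2,q5},{q2,q7},{q3,q4},{q3,q6},{q4,q7},{q6,q7},{q1,q3,q6},{q3,q4,q7}}
  V12={{q1,q3},{q1,q7},{q2,q5},{q3,q5},{q3,q6},{q5,q7},{q6,q7},{q1,q3,q6},{q1,q3,q7},{q3,q5,q7}} V13={{q6},{q1,q4},{q1,q6},{q2,q5},{q3,q6},{q6,q7},{q1,q3,q6}} V23={{q2},{q2,q5},{q2,q7},{q3,q4},{q3,q6},{q4,q7},{q6,q7},{q1,q3,q6},{q3,q4,q7}}
  V123={{q2,q5},{q3,q6},{q6,q7},{q1,q3,q6}}
components per intersection:
  V1: {{q1},{q6},{q1,q3},{q1,q4},{q1,q6},{q1,q7},{q3,q6},{q6,q7},{q1,q3,q6},{q1,q3,q7}} {{q5},{q2,q5},{q3,q5},{q5,q7},{q3,q5,q7}}
  V2: {{q2},{q3},{q7},{q1,q3},{q1,q7},{q2,q5},{q2,q7},{q3,q4},{q3,q5},{q3,q6},{q3,q7},{q4,q7},{q5,q7},{q6,q7},{q1,q3,q6},{q1,q3,q7},{q3,q4,q7},{q3,q5,q7}}
  V3: {{q2},{q2,q5},{q2,q7}} {{q4},{q1,q4},{q3,q4},{q4,q7},{q3,q4,q7}} {{q6},{q1,q6},{q3,q6},{q6,q7},{q1,q3,q6}}
  V12: {{q1,q3},{q1,q7},{q3,q6},{q1,q3,q6},{q1,q3,q7}} {{q2,q5}} {{q3,q5},{q5,q7},{q3,q5,q7}} {{q6,q7}}
  V13: {{q6},{q1,q6},{q3,q6},{q6,q7},{q1,q3,q6}} {{q1,q4}} {{q2,q5}}
  V23: {{q2},{q2,q5},{q2,q7}} {{q3,q4},{q4,q7},{q3,q4,q7}} {{q3,q6},{q1,q3,q6}} {{q6,q7}}
  V123: {{q2,q5}} {{q3,q6},{q1,q3,q6}} {{q6,q7}}
C dims 6,11,3; δ0: rk 5, SNF 1^5; δ1: rk 3, SNF 1^3
Ȟ^0: (6−5)−0=1 ⇒ Z
Ȟ^1: (11−3)−5=3 ⇒ Z^3
Ȟ^2: (3−0)−3=0 ⇒ 0

Ȟ^0 = Z,  Ȟ^1 = Z^3,  Ȟ^2 = 0


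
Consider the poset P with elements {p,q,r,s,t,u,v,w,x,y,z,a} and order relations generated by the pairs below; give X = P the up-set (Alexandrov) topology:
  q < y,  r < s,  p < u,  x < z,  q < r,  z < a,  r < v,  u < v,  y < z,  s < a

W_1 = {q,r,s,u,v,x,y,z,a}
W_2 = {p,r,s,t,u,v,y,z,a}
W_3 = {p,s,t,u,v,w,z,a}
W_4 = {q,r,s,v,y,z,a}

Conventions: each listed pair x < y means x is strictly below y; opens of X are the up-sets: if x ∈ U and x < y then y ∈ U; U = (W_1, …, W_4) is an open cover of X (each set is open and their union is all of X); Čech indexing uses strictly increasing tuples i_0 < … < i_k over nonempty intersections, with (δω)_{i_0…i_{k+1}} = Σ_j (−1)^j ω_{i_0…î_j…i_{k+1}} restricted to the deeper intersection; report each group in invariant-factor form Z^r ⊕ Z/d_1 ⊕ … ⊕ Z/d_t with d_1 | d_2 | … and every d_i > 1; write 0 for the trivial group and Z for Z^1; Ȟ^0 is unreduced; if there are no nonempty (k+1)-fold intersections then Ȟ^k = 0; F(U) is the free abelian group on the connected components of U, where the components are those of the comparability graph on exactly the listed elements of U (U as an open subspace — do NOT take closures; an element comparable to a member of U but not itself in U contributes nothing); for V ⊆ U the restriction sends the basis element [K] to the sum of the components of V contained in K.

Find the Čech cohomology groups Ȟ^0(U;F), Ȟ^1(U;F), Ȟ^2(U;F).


nonempty overlaps:
  W12={r,s,u,v,y,z,a} W13={s,u,v,z,a} W14={q,r,s,v,y,z,a} W23={p,s,t,u,v,z,a} W24={r,s,v,y,z,a} W34={s,v,z,a}
  W123={s,u,v,z,a} W124={r,s,v,y,z,a} W134={s,v,z,a} W234={s,v,z,a}
  W1234={s,v,z,a}
components per intersection:
  W1: {q,r,s,u,v,x,y,z,a}
  W2: {p,r,s,u,v,y,z,a} {t}
  W3: {p,u,v} {s,z,a} {t} {w}
  W4: {q,r,s,v,y,z,a}
  W12: {r,s,u,v,y,z,a}
  W13: {s,z,a} {u,v}
  W14: {q,r,s,v,y,z,a}
  W23: {p,u,v} {s,z,a} {t}
  W24: {r,s,v,y,z,a}
  W34: {s,z,a} {v}
  W123: {s,z,a} {u,v}
  W124: {r,s,v,y,z,a}
  W134: {s,z,a} {v}
  W234: {s,z,a} {v}
  W1234: {s,z,a} {v}
C dims 8,10,7,2; δ0: rk 5, SNF 1^5; δ1: rk 5, SNF 1^5; δ2: rk 2, SNF 1^2
degree 0: 8−5−0 = 3 → Ȟ^0 ≅ Z^3
degree 1: 10−5−5 = 0 → Ȟ^1 ≅ 0
degree 2: 7−2−5 = 0 → Ȟ^2 ≅ 0

Ȟ^0 = Z^3, Ȟ^1 = 0, Ȟ^2 = 0


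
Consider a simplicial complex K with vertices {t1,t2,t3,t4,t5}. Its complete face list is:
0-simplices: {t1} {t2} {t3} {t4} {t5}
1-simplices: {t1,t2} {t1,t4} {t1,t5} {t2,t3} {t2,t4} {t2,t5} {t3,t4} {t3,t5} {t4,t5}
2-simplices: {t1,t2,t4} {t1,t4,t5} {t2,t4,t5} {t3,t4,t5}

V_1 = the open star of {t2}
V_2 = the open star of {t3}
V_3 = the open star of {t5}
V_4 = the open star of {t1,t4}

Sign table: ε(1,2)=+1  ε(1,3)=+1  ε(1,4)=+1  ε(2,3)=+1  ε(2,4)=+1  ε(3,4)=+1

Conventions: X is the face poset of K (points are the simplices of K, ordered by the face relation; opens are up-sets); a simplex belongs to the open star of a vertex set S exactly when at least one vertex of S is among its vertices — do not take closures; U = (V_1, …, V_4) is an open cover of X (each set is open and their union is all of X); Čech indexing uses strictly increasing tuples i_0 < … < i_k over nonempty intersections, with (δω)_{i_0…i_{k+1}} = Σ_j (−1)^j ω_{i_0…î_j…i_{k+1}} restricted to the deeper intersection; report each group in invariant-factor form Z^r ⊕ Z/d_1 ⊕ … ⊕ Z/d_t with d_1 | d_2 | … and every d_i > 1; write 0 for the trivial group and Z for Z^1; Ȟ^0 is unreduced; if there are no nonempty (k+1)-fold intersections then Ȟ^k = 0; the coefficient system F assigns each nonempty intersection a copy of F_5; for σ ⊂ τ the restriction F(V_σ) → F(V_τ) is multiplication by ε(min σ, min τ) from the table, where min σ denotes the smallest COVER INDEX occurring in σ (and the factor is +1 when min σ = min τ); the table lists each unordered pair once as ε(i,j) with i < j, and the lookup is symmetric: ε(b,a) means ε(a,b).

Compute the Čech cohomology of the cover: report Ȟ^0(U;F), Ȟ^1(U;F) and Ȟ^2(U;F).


Ȟ^0 ≅ Z/5,  Ȟ^1 ≅ Z/5,  Ȟ^2 ≅ 0

nerve of the cover:
  V1={{t2},{t1,t2},{t2,t3},{t2,t4},{t2,t5},{t1,t2,t4},{t2,t4,t5}} V2={{t3},{t2,t3},{t3,t4},{t3,t5},{t3,t4,t5}} V3={{t5},{t1,t5},{t2,t5},{t3,t5},{t4,t5},{t1,t4,t5},{t2,t4,t5},{t3,t4,t5}} V4={{t1},{t4},{t1,t2},{t1,t4},{t1,t5},{t2,t4},{t3,t4},{t4,t5},{t1,t2,t4},{t1,t4,t5},{t2,t4,t5},{t3,t4,t5}}
  V12={{t2,t3}} V13={{t2,t5},{t2,t4,t5}} V14={{t1,t2},{t2,t4},{t1,t2,t4},{t2,t4,t5}} V23={{t3,t5},{t3,t4,t5}} V24={{t3,t4},{t3,t4,t5}} V34={{t1,t5},{t4,t5},{t1,t4,t5},{t2,t4,t5},{t3,t4,t5}}
  V134={{t2,t4,t5}} V234={{t3,t4,t5}}
C dims 4,6,2; δ0: rk_F5 3; δ1: rk_F5 2
Ȟ^0 = (4 − 3) − 0 = 1, so Ȟ^0 ≅ Z/5
Ȟ^1 = (6 − 2) − 3 = 1, so Ȟ^1 ≅ Z/5
Ȟ^2 = (2 − 0) − 2 = 0, so Ȟ^2 ≅ 0


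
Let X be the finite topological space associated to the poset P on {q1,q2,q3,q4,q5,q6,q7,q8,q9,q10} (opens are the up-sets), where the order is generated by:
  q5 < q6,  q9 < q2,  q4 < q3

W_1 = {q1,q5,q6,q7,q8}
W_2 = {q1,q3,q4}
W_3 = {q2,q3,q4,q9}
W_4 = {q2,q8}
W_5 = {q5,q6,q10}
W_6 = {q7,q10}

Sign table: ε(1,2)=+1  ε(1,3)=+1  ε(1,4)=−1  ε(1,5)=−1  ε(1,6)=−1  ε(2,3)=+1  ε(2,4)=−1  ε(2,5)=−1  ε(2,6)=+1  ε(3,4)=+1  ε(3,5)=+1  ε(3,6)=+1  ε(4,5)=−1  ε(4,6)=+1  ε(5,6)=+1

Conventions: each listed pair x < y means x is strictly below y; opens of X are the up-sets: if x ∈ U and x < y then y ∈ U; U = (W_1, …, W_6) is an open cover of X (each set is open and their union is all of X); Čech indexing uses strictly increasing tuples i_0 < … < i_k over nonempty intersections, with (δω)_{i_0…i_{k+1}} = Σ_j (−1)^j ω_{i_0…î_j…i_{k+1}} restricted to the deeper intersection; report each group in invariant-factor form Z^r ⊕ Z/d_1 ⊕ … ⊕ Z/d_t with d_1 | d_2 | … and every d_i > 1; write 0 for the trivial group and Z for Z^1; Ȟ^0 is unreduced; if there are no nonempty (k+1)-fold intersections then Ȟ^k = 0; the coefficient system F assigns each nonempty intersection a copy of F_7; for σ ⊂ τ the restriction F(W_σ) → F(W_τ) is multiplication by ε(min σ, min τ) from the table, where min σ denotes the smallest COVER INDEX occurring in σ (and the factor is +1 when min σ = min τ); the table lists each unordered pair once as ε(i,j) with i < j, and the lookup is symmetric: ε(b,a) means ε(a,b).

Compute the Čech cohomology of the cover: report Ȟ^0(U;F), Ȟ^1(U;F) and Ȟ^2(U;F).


Ȟ^0(U;F) ≅ 0, Ȟ^1(U;F) ≅ Z/7, Ȟ^2(U;F) ≅ 0

nonempty overlaps:
  W12={q1} W14={q8} W15={q5,q6} W16={q7} W23={q3,q4} W34={q2} W56={q10}
C dims 6,7; δ0: rk_F7 6
degree 0: 6−6−0 = 0 → Ȟ^0 ≅ 0
degree 1: 7−0−6 = 1 → Ȟ^1 ≅ Z/7
degree 2: 0−0−0 = 0 → Ȟ^2 ≅ 0


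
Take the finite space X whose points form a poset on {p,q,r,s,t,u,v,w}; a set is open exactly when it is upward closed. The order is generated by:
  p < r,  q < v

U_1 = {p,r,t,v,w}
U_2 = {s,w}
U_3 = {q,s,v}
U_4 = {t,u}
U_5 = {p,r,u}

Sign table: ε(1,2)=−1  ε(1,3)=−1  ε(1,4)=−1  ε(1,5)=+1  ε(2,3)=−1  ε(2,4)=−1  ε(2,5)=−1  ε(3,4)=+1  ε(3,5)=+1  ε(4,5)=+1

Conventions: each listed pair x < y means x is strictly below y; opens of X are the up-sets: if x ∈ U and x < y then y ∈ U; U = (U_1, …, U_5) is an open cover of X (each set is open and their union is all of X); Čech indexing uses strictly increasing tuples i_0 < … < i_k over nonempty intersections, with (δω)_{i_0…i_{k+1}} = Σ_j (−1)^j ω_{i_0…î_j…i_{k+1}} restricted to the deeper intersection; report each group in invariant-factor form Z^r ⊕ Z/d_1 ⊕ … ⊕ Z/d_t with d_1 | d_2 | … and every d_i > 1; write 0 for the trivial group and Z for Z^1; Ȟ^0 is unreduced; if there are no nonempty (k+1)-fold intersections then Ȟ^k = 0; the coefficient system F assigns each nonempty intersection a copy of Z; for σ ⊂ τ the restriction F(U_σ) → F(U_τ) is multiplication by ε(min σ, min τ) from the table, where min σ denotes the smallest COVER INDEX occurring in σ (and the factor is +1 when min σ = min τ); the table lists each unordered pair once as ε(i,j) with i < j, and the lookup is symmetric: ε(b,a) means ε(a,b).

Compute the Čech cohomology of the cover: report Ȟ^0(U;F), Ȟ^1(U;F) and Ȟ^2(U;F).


Ȟ^0(U;F) ≅ 0, Ȟ^1(U;F) ≅ Z ⊕ Z/2 and Ȟ^2(U;F) ≅ 0

nerve simplices:
  U12={w} U13={v} U14={t} U15={p,r} U23={s} U45={u}
C dims 5,6; δ0: rk 5, SNF 1^4·2
degree 0: 5−5−0 = 0 → Ȟ^0 ≅ 0
degree 1: 6−0−5 = 1 plus torsion [2] → Ȟ^1 ≅ Z ⊕ Z/2
degree 2: 0−0−0 = 0 → Ȟ^2 ≅ 0


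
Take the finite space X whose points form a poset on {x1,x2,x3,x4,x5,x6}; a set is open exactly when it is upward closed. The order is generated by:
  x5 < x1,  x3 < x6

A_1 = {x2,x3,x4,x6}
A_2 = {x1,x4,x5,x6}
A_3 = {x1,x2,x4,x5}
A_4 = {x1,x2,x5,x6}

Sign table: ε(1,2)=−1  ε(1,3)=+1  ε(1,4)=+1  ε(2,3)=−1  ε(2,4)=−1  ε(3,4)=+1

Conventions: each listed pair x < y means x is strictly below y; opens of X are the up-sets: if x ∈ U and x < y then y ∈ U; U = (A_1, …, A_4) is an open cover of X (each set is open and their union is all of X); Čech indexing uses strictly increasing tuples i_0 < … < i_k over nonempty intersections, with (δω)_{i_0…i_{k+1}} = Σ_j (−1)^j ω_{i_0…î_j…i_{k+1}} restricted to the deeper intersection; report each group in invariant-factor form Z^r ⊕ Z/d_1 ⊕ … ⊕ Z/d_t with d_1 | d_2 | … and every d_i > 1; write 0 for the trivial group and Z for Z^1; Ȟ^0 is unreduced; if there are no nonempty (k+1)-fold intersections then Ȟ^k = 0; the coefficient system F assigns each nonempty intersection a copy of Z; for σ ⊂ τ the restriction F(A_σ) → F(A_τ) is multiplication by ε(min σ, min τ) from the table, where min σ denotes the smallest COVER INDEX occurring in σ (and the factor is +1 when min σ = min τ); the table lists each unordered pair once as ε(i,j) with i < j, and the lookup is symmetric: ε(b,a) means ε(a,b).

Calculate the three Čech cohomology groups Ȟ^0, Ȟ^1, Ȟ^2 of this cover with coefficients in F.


nonempty overlaps:
  A12={x4,x6} A13={x2,x4} A14={x2,x6} A23={x1,x4,x5} A24={x1,x5,x6} A34={x1,x2,x5}
  A123={x4} A124={x6} A134={x2} A234={x1,x5}
C dims 4,6,4; δ0: rk 3, SNF 1^3; δ1: rk 3, SNF 1^3
degree 0: 4−3−0 = 1 → Ȟ^0 ≅ Z
degree 1: 6−3−3 = 0 → Ȟ^1 ≅ 0
degree 2: 4−0−3 = 1 → Ȟ^2 ≅ Z

Ȟ^0 = Z, Ȟ^1 = 0 and Ȟ^2 = Z


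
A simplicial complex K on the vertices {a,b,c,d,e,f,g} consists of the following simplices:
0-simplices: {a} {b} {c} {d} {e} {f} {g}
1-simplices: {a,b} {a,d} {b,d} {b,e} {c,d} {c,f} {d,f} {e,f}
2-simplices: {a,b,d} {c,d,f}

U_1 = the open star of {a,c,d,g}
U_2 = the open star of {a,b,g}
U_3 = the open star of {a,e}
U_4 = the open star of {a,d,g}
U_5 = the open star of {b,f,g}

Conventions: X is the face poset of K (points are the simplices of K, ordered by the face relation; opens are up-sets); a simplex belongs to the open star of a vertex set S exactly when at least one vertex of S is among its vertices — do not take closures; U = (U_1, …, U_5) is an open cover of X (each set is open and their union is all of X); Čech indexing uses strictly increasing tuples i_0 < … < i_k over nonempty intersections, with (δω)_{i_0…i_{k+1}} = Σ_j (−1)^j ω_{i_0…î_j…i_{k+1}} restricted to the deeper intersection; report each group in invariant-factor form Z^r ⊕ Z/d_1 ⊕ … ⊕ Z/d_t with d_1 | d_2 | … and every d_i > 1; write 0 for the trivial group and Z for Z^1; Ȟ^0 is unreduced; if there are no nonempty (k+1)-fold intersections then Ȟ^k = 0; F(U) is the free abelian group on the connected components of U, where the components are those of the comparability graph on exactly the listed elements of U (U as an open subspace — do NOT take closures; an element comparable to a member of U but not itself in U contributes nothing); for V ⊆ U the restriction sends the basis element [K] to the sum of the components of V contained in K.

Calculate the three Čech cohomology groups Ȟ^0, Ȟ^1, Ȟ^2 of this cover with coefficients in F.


Ȟ^0 ≅ Z^2,  Ȟ^1 ≅ Z,  Ȟ^2 ≅ 0

nerve simplices:
  U1={{a},{c},{d},{g},{a,b},{a,d},{b,d},{c,d},{c,f},{d,f},{a,b,d},{c,d,f}} U2={{a},{b},{g},{a,b},{a,d},{b,d},{b,e},{a,b,d}} U3={{a},{e},{a,b},{a,d},{b,e},{e,f},{a,b,d}} U4={{a},{d},{g},{a,b},{a,d},{b,d},{c,d},{d,f},{a,b,d},{c,d,f}} U5={{b},{f},{g},{a,b},{b,d},{b,e},{c,f},{d,f},{e,f},{a,b,d},{c,d,f}}
  U12={{a},{g},{a,b},{a,d},{b,d},{a,b,d}} U13={{a},{a,b},{a,d},{a,b,d}} U14={{a},{d},{g},{a,b},{a,d},{b,d},{c,d},{d,f},{a,b,d},{c,d,f}} U15={{g},{a,b},{b,d},{c,f},{d,f},{a,b,d},{c,d,f}} U23={{a},{a,b},{a,d},{b,e},{a,b,d}} U24={{a},{g},{a,b},{a,d},{b,d},{a,b,d}} U25={{b},{g},{a,b},{b,d},{b,e},{a,b,d}} U34={{a},{a,b},{a,d},{a,b,d}} U35={{a,b},{b,e},{e,f},{a,b,d}} U45={{g},{a,b},{b,d},{d,f},{a,b,d},{c,d,f}}
  U123={{a},{a,b},{a,d},{a,b,d}} U124={{a},{g},{a,b},{a,d},{b,d},{a,b,d}} U125={{g},{a,b},{b,d},{a,b,d}} U134={{a},{a,b},{a,d},{a,b,d}} U135={{a,b},{a,b,d}} U145={{g},{a,b},{b,d},{d,f},{a,b,d},{c,d,f}} U234={{a},{a,b},{a,d},{a,b,d}} U235={{a,b},{b,e},{a,b,d}} U245={{g},{a,b},{b,d},{a,b,d}} U345={{a,b},{a,b,d}}
  U1234={{a},{a,b},{a,d},{a,b,d}} U1235={{a,b},{a,b,d}} U1245={{g},{a,b},{b,d},{a,b,d}} U1345={{a,b},{a,b,d}} U2345={{a,b},{a,b,d}}
  U12345={{a,b},{a,b,d}}
components per intersection:
  U1: {{a},{c},{d},{a,b},{a,d},{b,d},{c,d},{c,f},{d,f},{a,b,d},{c,d,f}} {{g}}
  U2: {{a},{b},{a,b},{a,d},{b,d},{b,e},{a,b,d}} {{g}}
  U3: {{a},{a,b},{a,d},{a,b,d}} {{e},{b,e},{e,f}}
  U4: {{a},{d},{a,b},{a,d},{b,d},{c,d},{d,f},{a,b,d},{c,d,f}} {{g}}
  U5: {{b},{a,b},{b,d},{b,e},{a,b,d}} {{f},{c,f},{d,f},{e,f},{c,d,f}} {{g}}
  U12: {{a},{a,b},{a,d},{b,d},{a,b,d}} {{g}}
  U13: {{a},{a,b},{a,d},{a,b,d}}
  U14: {{a},{d},{a,b},{a,d},{b,d},{c,d},{d,f},{a,b,d},{c,d,f}} {{g}}
  U15: {{g}} {{a,b},{b,d},{a,b,d}} {{c,f},{d,f},{c,d,f}}
  U23: {{a},{a,b},{a,d},{a,b,d}} {{b,e}}
  U24: {{a},{a,b},{a,d},{b,d},{a,b,d}} {{g}}
  U25: {{b},{a,b},{b,d},{b,e},{a,b,d}} {{g}}
  U34: {{a},{a,b},{a,d},{a,b,d}}
  U35: {{a,b},{a,b,d}} {{b,e}} {{e,f}}
  U45: {{g}} {{a,b},{b,d},{a,b,d}} {{d,f},{c,d,f}}
  U123: {{a},{a,b},{a,d},{a,b,d}}
  U124: {{a},{a,b},{a,d},{b,d},{a,b,d}} {{g}}
  U125: {{g}} {{a,b},{b,d},{a,b,d}}
  U134: {{a},{a,b},{a,d},{a,b,d}}
  U135: {{a,b},{a,b,d}}
  U145: {{g}} {{a,b},{b,d},{a,b,d}} {{d,f},{c,d,f}}
  U234: {{a},{a,b},{a,d},{a,b,d}}
  U235: {{a,b},{a,b,d}} {{b,e}}
  U245: {{g}} {{a,b},{b,d},{a,b,d}}
  U345: {{a,b},{a,b,d}}
  U1234: {{a},{a,b},{a,d},{a,b,d}}
  U1235: {{a,b},{a,b,d}}
  U1245: {{g}} {{a,b},{b,d},{a,b,d}}
  U1345: {{a,b},{a,b,d}}
  U2345: {{a,b},{a,b,d}}
  U12345: {{a,b},{a,b,d}}
C dims 11,21,16,6; δ0: rk 9, SNF 1^9; δ1: rk 11, SNF 1^11; δ2: rk 5, SNF 1^5
degree 0: 11−9−0 = 2 → Ȟ^0 ≅ Z^2
degree 1: 21−11−9 = 1 → Ȟ^1 ≅ Z
degree 2: 16−5−11 = 0 → Ȟ^2 ≅ 0


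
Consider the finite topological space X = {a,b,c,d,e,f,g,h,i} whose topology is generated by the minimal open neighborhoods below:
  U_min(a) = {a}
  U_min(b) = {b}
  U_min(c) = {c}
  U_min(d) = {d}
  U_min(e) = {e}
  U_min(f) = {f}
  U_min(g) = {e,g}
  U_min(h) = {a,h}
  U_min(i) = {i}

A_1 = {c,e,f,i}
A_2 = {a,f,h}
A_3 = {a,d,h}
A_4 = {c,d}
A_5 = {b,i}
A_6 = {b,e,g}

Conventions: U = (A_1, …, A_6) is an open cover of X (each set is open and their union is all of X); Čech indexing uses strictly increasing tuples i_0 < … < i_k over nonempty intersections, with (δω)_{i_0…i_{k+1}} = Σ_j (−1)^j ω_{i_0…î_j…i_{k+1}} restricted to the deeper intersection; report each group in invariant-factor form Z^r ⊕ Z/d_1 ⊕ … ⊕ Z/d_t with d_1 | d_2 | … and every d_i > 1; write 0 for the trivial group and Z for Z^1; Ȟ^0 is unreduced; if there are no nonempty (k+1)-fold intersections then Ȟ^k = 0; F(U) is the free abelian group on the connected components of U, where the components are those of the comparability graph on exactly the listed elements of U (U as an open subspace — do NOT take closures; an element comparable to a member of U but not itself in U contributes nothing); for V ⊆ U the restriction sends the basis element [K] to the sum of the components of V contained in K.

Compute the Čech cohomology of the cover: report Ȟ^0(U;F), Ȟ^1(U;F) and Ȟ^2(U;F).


nonempty intersections:
  A12={f} A14={c} A15={i} A16={e} A23={a,h} A34={d} A56={b}
components per intersection:
  A1: {c} {e} {f} {i}
  A2: {a,h} {f}
  A3: {a,h} {d}
  A4: {c} {d}
  A5: {b} {i}
  A6: {b} {e,g}
  A12: {f}
  A14: {c}
  A15: {i}
  A16: {e}
  A23: {a,h}
  A34: {d}
  A56: {b}
C dims 14,7; δ0: rk 7, SNF 1^7
Ȟ^0: (14−7)−0=7 ⇒ Z^7
Ȟ^1: (7−0)−7=0 ⇒ 0
Ȟ^2: (0−0)−0=0 ⇒ 0

Ȟ^0(U;F) ≅ Z^7; Ȟ^1(U;F) ≅ 0; Ȟ^2(U;F) ≅ 0


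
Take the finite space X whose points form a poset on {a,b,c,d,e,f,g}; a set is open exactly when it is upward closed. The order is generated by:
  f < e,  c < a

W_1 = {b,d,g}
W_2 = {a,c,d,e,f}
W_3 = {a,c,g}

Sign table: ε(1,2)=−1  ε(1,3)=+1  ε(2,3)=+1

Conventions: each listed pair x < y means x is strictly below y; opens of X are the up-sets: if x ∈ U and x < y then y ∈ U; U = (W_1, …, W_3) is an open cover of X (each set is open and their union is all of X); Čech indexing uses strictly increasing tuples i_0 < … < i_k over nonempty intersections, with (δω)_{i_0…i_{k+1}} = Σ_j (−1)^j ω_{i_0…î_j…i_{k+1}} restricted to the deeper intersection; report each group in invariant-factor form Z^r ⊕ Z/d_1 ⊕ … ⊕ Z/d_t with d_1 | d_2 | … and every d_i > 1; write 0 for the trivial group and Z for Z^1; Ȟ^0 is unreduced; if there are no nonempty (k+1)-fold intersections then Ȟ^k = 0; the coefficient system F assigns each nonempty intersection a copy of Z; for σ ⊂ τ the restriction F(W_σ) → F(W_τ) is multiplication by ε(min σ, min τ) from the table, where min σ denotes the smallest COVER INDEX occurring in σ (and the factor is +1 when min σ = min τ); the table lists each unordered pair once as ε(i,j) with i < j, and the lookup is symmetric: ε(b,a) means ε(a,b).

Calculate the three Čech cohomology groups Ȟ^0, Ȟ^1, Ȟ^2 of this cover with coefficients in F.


nerve of the cover:
  W12={d} W13={g} W23={a,c}
C dims 3,3; δ0: rk 3, SNF 1^2·2
Ȟ^0 = (3 − 3) − 0 = 0, so Ȟ^0 ≅ 0
Ȟ^1 = (3 − 0) − 3 = 0 plus torsion [2], so Ȟ^1 ≅ Z/2
Ȟ^2 = (0 − 0) − 0 = 0, so Ȟ^2 ≅ 0

Ȟ^0(U;F) ≅ 0; Ȟ^1(U;F) ≅ Z/2; Ȟ^2(U;F) ≅ 0


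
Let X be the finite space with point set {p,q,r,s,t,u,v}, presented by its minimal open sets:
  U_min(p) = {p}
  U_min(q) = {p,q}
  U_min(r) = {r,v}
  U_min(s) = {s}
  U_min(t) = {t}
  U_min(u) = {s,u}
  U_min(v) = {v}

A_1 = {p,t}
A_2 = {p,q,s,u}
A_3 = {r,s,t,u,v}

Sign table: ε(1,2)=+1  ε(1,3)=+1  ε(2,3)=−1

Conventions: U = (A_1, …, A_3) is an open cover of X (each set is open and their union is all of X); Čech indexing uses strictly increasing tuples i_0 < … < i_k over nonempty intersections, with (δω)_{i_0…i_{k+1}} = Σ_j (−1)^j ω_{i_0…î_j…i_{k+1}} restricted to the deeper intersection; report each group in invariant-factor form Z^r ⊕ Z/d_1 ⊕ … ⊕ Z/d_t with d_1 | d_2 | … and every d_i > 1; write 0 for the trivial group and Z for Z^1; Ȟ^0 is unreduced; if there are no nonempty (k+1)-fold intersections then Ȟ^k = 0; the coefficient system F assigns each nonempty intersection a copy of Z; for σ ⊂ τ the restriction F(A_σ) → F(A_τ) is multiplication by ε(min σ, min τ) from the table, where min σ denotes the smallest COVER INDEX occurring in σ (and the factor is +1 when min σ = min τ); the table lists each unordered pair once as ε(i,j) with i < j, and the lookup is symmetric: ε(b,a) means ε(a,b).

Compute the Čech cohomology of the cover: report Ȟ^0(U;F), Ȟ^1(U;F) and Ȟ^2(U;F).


Ȟ^0 = 0; Ȟ^1 = Z/2; Ȟ^2 = 0

nerve of the cover:
  A12={p} A13={t} A23={s,u}
C dims 3,3; δ0: rk 3, SNF 1^2·2
Ȟ^0 = (3 − 3) − 0 = 0, so Ȟ^0 ≅ 0
Ȟ^1 = (3 − 0) − 3 = 0 plus torsion [2], so Ȟ^1 ≅ Z/2
Ȟ^2 = (0 − 0) − 0 = 0, so Ȟ^2 ≅ 0


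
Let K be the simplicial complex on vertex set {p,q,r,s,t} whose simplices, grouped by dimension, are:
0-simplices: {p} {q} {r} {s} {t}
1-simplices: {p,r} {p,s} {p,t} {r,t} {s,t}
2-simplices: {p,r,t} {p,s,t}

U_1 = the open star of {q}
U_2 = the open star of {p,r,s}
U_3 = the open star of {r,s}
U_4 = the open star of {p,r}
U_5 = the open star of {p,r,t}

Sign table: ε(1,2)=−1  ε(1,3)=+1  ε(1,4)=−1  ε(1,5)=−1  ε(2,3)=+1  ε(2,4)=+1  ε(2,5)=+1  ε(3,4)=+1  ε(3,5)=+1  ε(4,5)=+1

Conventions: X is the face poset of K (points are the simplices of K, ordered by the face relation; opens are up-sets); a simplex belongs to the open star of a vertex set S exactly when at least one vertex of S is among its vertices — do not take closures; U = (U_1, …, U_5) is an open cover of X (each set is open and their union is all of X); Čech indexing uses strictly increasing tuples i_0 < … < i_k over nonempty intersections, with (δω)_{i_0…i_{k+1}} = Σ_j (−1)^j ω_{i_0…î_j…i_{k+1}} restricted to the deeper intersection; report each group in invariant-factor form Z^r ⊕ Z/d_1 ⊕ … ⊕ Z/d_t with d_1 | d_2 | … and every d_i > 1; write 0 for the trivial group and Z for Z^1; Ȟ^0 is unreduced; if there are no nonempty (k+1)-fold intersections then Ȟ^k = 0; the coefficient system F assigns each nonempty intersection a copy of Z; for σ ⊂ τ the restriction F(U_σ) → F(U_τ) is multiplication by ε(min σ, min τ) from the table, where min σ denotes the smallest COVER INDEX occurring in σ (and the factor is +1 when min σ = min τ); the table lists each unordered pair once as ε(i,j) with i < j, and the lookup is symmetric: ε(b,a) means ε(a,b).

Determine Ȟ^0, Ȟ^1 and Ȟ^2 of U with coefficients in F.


cover nerve:
  U1={{q}} U2={{p},{r},{s},{p,r},{p,s},{p,t},{r,t},{s,t},{p,r,t},{p,s,t}} U3={{r},{s},{p,r},{p,s},{r,t},{s,t},{p,r,t},{p,s,t}} U4={{p},{r},{p,r},{p,s},{p,t},{r,t},{p,r,t},{p,s,t}} U5={{p},{r},{t},{p,r},{p,s},{p,t},{r,t},{s,t},{p,r,t},{p,s,t}}
  U23={{r},{s},{p,r},{p,s},{r,t},{s,t},{p,r,t},{p,s,t}} U24={{p},{r},{p,r},{p,s},{p,t},{r,t},{p,r,t},{p,s,t}} U25={{p},{r},{p,r},{p,s},{p,t},{r,t},{s,t},{p,r,t},{p,s,t}} U34={{r},{p,r},{p,s},{r,t},{p,r,t},{p,s,t}} U35={{r},{p,r},{p,s},{r,t},{s,t},{p,r,t},{p,s,t}} U45={{p},{r},{p,r},{p,s},{p,t},{r,t},{p,r,t},{p,s,t}}
  U234={{r},{p,r},{p,s},{r,t},{p,r,t},{p,s,t}} U235={{r},{p,r},{p,s},{r,t},{s,t},{p,r,t},{p,s,t}} U245={{p},{r},{p,r},{p,s},{p,t},{r,t},{p,r,t},{p,s,t}} U345={{r},{p,r},{p,s},{r,t},{p,r,t},{p,s,t}}
  U2345={{r},{p,r},{p,s},{r,t},{p,r,t},{p,s,t}}
C dims 5,6,4,1; δ0: rk 3, SNF 1^3; δ1: rk 3, SNF 1^3; δ2: rk 1, SNF 1^1
Ȟ^0: (5−3)−0=2 ⇒ Z^2
Ȟ^1: (6−3)−3=0 ⇒ 0
Ȟ^2: (4−1)−3=0 ⇒ 0

Ȟ^0 = Z^2, Ȟ^1 = 0 and Ȟ^2 = 0


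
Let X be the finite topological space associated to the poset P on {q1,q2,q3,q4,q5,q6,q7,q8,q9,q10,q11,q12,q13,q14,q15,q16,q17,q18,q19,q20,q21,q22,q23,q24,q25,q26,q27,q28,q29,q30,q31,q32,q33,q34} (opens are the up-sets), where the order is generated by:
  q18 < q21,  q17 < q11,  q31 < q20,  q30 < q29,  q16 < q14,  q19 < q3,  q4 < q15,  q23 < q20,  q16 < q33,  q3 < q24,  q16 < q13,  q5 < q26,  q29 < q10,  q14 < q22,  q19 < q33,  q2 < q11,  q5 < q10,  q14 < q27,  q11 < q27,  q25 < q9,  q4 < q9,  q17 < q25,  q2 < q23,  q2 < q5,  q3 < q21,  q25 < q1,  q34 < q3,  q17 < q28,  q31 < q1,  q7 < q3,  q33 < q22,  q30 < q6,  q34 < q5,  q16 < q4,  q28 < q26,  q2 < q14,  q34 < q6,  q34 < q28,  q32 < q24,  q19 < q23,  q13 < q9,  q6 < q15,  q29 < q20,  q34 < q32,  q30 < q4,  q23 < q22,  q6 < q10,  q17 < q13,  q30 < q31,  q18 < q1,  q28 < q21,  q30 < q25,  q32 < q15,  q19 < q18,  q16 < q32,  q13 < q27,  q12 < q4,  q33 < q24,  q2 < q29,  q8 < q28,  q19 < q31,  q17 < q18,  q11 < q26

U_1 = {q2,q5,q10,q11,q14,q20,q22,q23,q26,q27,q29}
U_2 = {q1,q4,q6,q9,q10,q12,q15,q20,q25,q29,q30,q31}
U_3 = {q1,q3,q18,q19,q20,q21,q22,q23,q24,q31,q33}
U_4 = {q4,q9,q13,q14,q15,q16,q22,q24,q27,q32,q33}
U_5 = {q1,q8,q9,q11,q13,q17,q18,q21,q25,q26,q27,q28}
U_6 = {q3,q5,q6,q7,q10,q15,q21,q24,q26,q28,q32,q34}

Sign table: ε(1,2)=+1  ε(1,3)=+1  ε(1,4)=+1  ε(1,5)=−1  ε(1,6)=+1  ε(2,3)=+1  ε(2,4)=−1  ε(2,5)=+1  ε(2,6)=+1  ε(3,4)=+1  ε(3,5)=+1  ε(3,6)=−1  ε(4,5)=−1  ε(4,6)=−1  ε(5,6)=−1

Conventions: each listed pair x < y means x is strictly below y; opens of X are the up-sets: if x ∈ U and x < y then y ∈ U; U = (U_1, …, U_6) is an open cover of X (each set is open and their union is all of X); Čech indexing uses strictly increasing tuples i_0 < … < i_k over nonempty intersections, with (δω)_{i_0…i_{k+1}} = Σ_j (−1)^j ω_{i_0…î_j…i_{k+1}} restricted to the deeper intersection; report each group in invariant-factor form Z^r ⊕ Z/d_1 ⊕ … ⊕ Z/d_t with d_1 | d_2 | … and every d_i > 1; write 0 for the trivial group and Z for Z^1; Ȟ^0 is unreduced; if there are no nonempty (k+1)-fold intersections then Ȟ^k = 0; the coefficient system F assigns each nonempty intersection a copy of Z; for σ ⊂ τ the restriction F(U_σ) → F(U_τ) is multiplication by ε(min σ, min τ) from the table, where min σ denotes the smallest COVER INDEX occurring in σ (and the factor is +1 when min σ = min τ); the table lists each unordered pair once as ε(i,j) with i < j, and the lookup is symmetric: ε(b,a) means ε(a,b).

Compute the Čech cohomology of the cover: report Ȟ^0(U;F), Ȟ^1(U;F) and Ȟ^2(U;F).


intersection data:
  U12={q10,q20,q29} U13={q20,q22,q23} U14={q14,q22,q27} U15={q11,q26,q27} U16={q5,q10,q26} U23={q1,q20,q31} U24={q4,q9,q15} U25={q1,q9,q25} U26={q6,q10,q15} U34={q22,q24,q33} U35={q1,q18,q21} U36={q3,q21,q24} U45={q9,q13,q27} U46={q15,q24,q32} U56={q21,q26,q28}
  U123={q20} U126={q10} U134={q22} U145={q27} U156={q26} U235={q1} U245={q9} U246={q15} U346={q24} U356={q21}
C dims 6,15,10; δ0: rk 6, SNF 1^5·2; δ1: rk 9, SNF 1^9
Ȟ^0 = (6 − 6) − 0 = 0, so Ȟ^0 ≅ 0
Ȟ^1 = (15 − 9) − 6 = 0 plus torsion [2], so Ȟ^1 ≅ Z/2
Ȟ^2 = (10 − 0) − 9 = 1, so Ȟ^2 ≅ Z

Ȟ^0 ≅ 0,  Ȟ^1 ≅ Z/2,  Ȟ^2 ≅ Z


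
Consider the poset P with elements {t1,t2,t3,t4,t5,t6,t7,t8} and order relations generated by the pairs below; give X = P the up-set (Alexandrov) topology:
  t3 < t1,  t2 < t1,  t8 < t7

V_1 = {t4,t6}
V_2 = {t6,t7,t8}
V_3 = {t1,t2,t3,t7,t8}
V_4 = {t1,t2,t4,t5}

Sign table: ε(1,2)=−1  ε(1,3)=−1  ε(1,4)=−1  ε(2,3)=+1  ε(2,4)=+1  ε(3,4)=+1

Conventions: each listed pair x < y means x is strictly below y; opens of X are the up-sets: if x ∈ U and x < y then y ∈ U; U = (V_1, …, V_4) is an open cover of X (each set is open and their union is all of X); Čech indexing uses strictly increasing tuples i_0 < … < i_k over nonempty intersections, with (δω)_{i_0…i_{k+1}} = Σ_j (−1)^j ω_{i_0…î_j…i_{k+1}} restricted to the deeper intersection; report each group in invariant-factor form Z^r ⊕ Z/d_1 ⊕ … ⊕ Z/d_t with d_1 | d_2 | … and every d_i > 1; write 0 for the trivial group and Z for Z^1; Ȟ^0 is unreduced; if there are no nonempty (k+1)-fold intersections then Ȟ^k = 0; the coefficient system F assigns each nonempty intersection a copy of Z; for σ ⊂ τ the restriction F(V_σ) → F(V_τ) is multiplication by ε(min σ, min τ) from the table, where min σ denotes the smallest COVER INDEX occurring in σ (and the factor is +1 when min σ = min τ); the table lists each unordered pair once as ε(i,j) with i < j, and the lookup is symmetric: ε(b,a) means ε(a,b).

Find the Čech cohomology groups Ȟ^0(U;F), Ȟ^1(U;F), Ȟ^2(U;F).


nonempty intersections:
  V12={t6} V14={t4} V23={t7,t8} V34={t1,t2}
C dims 4,4; δ0: rk 3, SNF 1^3
Ȟ^0: (4−3)−0=1 ⇒ Z
Ȟ^1: (4−0)−3=1 ⇒ Z
Ȟ^2: (0−0)−0=0 ⇒ 0

Ȟ^0 = Z, Ȟ^1 = Z, Ȟ^2 = 0


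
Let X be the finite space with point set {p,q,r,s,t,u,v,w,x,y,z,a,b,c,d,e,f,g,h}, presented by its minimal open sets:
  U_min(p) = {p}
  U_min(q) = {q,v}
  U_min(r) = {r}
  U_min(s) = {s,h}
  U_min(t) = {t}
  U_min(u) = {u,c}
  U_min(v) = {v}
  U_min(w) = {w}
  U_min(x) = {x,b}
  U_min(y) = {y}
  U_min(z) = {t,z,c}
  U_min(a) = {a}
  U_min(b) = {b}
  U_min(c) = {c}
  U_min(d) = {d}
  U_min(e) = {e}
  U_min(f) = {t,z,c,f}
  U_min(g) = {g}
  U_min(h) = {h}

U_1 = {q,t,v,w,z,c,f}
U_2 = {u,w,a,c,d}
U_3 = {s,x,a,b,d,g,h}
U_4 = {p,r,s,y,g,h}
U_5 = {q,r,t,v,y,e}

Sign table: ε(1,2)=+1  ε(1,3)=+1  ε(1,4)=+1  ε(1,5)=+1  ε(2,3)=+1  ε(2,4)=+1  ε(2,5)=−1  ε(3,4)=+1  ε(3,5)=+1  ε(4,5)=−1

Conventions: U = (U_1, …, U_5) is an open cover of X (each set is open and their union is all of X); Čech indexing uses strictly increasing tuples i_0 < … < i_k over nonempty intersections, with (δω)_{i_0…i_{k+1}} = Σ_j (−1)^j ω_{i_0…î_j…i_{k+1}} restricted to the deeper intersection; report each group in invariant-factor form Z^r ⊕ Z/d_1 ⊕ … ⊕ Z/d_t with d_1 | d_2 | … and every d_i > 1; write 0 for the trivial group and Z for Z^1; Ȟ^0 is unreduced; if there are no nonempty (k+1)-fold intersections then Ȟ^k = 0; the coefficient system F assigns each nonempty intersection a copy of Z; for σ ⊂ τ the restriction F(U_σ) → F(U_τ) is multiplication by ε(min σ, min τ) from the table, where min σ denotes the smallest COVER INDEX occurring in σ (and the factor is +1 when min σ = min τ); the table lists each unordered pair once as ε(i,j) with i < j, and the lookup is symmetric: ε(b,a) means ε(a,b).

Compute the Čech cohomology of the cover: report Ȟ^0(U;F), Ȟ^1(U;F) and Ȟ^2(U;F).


Ȟ^0 ≅ 0, Ȟ^1 ≅ Z/2, Ȟ^2 ≅ 0

nerve of the cover:
  U12={w,c} U15={q,t,v} U23={a,d} U34={s,g,h} U45={r,y}
C dims 5,5; δ0: rk 5, SNF 1^4·2
Ȟ^0 = (5 − 5) − 0 = 0, so Ȟ^0 ≅ 0
Ȟ^1 = (5 − 0) − 5 = 0 plus torsion [2], so Ȟ^1 ≅ Z/2
Ȟ^2 = (0 − 0) − 0 = 0, so Ȟ^2 ≅ 0


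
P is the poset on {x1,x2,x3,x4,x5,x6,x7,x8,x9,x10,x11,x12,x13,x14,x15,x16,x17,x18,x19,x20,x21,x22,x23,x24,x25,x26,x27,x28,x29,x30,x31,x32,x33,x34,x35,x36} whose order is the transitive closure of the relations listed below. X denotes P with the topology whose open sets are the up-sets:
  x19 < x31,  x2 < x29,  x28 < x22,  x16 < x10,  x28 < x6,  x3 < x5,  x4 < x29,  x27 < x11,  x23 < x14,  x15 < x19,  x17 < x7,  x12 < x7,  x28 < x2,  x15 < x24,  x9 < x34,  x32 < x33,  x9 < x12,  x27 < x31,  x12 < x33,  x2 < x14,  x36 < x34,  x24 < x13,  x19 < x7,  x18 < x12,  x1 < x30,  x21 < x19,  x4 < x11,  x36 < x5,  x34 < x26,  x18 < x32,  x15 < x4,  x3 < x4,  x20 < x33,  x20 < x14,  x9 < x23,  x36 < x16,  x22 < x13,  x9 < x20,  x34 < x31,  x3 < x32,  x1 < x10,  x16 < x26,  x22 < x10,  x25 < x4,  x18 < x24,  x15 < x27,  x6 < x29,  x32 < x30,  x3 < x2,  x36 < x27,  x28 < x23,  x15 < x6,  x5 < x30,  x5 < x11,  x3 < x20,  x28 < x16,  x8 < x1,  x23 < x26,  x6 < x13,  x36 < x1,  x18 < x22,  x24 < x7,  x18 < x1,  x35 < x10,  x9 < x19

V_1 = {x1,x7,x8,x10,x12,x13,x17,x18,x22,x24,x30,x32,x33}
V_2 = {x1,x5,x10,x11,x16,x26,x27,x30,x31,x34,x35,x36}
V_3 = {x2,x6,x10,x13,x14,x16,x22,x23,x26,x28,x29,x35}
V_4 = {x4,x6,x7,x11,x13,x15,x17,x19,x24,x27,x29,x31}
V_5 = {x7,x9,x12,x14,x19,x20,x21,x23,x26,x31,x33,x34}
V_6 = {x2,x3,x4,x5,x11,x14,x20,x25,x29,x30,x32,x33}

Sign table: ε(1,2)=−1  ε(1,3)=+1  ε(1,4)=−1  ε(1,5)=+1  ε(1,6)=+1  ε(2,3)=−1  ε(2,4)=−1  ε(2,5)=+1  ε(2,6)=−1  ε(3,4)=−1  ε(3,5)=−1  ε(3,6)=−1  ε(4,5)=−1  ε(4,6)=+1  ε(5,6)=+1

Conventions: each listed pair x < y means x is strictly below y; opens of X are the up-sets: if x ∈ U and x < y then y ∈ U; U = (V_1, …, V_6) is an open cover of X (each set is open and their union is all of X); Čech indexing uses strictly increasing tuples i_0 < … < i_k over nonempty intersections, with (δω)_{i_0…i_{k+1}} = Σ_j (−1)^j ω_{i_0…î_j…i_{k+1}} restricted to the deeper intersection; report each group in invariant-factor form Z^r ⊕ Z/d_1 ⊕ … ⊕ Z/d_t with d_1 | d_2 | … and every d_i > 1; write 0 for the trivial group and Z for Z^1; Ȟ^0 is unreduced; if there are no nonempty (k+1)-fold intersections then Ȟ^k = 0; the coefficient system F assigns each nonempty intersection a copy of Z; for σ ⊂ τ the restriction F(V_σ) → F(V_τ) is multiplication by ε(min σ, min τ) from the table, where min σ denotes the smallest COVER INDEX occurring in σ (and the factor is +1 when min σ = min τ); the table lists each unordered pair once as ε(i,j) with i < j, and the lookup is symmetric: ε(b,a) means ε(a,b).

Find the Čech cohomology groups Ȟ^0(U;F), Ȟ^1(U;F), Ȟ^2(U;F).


nonempty overlaps:
  V12={x1,x10,x30} V13={x10,x13,x22} V14={x7,x13,x17,x24} V15={x7,x12,x33} V16={x30,x32,x33} V23={x10,x16,x26,x35} V24={x11,x27,x31} V25={x26,x31,x34} V26={x5,x11,x30} V34={x6,x13,x29} V35={x14,x23,x26} V36={x2,x14,x29} V45={x7,x19,x31} V46={x4,x11,x29} V56={x14,x20,x33}
  V123={x10} V126={x30} V134={x13} V145={x7} V156={x33} V235={x26} V245={x31} V246={x11} V346={x29} V356={x14}
C dims 6,15,10; δ0: rk 6, SNF 1^5·2; δ1: rk 9, SNF 1^9
degree 0: 6−6−0 = 0 → Ȟ^0 ≅ 0
degree 1: 15−9−6 = 0 plus torsion [2] → Ȟ^1 ≅ Z/2
degree 2: 10−0−9 = 1 → Ȟ^2 ≅ Z

Ȟ^0(U;F) ≅ 0,  Ȟ^1(U;F) ≅ Z/2,  Ȟ^2(U;F) ≅ Z


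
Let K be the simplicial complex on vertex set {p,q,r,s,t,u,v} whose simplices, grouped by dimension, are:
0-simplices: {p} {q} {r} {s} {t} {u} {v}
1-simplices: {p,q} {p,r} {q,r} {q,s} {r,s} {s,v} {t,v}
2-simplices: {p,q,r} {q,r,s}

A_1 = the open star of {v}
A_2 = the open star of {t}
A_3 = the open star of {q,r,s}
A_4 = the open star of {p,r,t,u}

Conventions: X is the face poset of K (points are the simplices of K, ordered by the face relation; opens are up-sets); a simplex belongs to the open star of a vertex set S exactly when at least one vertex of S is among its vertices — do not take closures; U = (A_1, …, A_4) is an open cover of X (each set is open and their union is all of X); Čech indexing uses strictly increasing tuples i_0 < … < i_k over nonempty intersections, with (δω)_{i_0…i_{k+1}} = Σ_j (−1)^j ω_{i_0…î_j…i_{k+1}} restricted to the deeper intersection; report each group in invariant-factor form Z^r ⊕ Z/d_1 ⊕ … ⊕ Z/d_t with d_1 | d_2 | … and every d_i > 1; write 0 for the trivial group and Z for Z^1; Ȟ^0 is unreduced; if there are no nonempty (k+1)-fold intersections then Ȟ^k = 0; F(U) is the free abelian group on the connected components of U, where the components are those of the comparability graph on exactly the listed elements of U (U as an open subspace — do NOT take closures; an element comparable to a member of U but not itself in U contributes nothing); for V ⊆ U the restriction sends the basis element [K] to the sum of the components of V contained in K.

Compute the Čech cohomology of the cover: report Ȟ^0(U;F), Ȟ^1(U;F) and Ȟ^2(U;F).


nonempty overlaps:
  A1={{v},{s,v},{t,v}} A2={{t},{t,v}} A3={{q},{r},{s},{p,q},{p,r},{q,r},{q,s},{r,s},{s,v},{p,q,r},{q,r,s}} A4={{p},{r},{t},{u},{p,q},{p,r},{q,r},{r,s},{t,v},{p,q,r},{q,r,s}}
  A12={{t,v}} A13={{s,v}} A14={{t,v}} A24={{t},{t,v}} A34={{r},{p,q},{p,r},{q,r},{r,s},{p,q,r},{q,r,s}}
  A124={{t,v}}
components per intersection:
  A1: {{v},{s,v},{t,v}}
  A2: {{t},{t,v}}
  A3: {{q},{r},{s},{p,q},{p,r},{q,r},{q,s},{r,s},{s,v},{p,q,r},{q,r,s}}
  A4: {{p},{r},{p,q},{p,r},{q,r},{r,s},{p,q,r},{q,r,s}} {{t},{t,v}} {{u}}
  A12: {{t,v}}
  A13: {{s,v}}
  A14: {{t,v}}
  A24: {{t},{t,v}}
  A34: {{r},{p,q},{p,r},{q,r},{r,s},{p,q,r},{q,r,s}}
  A124: {{t,v}}
C dims 6,5,1; δ0: rk 4, SNF 1^4; δ1: rk 1, SNF 1^1
degree 0: 6−4−0 = 2 → Ȟ^0 ≅ Z^2
degree 1: 5−1−4 = 0 → Ȟ^1 ≅ 0
degree 2: 1−0−1 = 0 → Ȟ^2 ≅ 0

Ȟ^0 ≅ Z^2, Ȟ^1 ≅ 0, Ȟ^2 ≅ 0
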